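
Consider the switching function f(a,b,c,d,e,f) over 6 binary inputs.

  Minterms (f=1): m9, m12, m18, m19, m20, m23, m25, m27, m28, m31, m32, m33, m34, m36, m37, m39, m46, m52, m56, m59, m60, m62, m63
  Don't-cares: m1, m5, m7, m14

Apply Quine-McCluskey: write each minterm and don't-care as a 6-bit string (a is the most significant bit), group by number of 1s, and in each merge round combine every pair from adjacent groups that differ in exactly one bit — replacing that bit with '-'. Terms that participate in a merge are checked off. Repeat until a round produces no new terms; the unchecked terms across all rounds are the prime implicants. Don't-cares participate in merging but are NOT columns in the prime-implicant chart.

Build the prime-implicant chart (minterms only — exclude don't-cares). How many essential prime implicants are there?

6

Round 0: 000001✓ 000101✓ 000111✓ 001001✓ 001100✓ 001110✓ 010010✓ 010011✓ 010100✓ 010111✓ 011001✓ 011011✓ 011100✓ 011111✓ 100000✓ 100001✓ 100010✓ 100100✓ 100101✓ 100111✓ 101110✓ 110100✓ 111000✓ 111011✓ 111100✓ 111110✓ 111111✓
Round 1: -00001✓ -00101✓ -00111✓ -01110 -10100✓ -11011✓ -11100✓ -11111✓ 0-0111 0-1001 0-1100 00-001 000-01✓ 0001-1✓ 0011-0 01-011✓ 01-100✓ 01-111✓ 010-11✓ 01001- 011-11✓ 0110-1 1-0100 1-1110 100-00✓ 100-01✓ 1000-0 10000-✓ 1001-1✓ 10010-✓ 11-100✓ 111-00 111-11✓ 1111-0 11111-
Round 2: -00-01 -001-1 -1-100 -11-11 01--11 100-0-
PIs = {-00-01, -001-1, -01110, -1-100, -11-11, 0-0111, 0-1001, 0-1100, 00-001, 0011-0, 01--11, 01001-, 0110-1, 1-0100, 1-1110, 100-0-, 1000-0, 111-00, 1111-0, 11111-}
Coverage chart:
  m9: 0-1001,00-001
  m12: 0-1100,0011-0
  m18: 01001- ←essential
  m19: 01--11,01001-
  m20: -1-100 ←essential
  m23: 0-0111,01--11
  m25: 0-1001,0110-1
  m27: -11-11,01--11,0110-1
  m28: -1-100,0-1100
  m31: -11-11,01--11
  m32: 100-0-,1000-0
  m33: -00-01,100-0-
  m34: 1000-0 ←essential
  m36: 1-0100,100-0-
  m37: -00-01,-001-1,100-0-
  m39: -001-1 ←essential
  m46: -01110,1-1110
  m52: -1-100,1-0100
  m56: 111-00 ←essential
  m59: -11-11 ←essential
  m60: -1-100,111-00,1111-0
  m62: 1-1110,1111-0,11111-
  m63: -11-11,11111-
Essential: -001-1, -1-100, -11-11, 01001-, 1000-0, 111-00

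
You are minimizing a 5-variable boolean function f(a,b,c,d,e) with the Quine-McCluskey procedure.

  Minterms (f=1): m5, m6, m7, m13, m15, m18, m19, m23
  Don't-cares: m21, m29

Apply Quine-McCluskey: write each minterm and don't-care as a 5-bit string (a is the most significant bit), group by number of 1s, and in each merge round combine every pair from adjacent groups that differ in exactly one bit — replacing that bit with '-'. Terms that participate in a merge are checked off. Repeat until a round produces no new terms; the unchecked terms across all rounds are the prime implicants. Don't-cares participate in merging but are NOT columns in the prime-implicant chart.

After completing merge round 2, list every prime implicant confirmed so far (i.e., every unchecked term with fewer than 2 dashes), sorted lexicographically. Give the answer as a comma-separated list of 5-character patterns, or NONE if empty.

0011-, 10-11, 1001-

size-2^0 implicants → 00101(✓)  00110(✓)  00111(✓)  01101(✓)  01111(✓)  10010(✓)  10011(✓)  10101(✓)  10111(✓)  11101(✓)
size-2^1 implicants → -0101(✓)  -0111(✓)  -1101(✓)  0-101(✓)  0-111(✓)  001-1(✓)  0011-  011-1(✓)  1-101(✓)  10-11  1001-  101-1(✓)
size-2^2 implicants → --101  -01-1  0-1-1
Unchecked terms (primes): --101, -01-1, 0-1-1, 0011-, 10-11, 1001-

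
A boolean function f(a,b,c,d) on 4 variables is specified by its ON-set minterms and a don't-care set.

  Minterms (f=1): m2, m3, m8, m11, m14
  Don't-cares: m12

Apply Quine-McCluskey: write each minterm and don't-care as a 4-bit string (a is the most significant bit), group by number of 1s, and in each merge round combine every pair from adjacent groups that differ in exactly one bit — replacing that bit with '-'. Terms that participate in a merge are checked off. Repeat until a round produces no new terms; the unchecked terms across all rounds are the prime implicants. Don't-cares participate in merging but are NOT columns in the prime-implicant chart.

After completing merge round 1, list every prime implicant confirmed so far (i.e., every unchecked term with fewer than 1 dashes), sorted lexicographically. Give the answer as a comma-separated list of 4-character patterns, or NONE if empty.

Round 0: 0010✓ 0011✓ 1000✓ 1011✓ 1100✓ 1110✓
Round 1: -011 001- 1-00 11-0
PIs = {-011, 001-, 1-00, 11-0}

NONE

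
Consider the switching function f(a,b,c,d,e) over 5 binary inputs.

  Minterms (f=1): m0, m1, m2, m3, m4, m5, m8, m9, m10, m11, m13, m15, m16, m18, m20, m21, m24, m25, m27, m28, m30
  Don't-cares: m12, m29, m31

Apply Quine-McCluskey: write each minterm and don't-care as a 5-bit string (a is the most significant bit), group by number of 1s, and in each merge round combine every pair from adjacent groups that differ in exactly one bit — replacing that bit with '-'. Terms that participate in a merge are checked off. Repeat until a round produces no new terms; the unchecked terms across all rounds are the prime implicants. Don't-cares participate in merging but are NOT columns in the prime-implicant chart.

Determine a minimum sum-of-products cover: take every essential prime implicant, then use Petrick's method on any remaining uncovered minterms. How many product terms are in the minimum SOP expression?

size-2^0 implicants → 00000(✓)  00001(✓)  00010(✓)  00011(✓)  00100(✓)  00101(✓)  01000(✓)  01001(✓)  01010(✓)  01011(✓)  01100(✓)  01101(✓)  01111(✓)  10000(✓)  10010(✓)  10100(✓)  10101(✓)  11000(✓)  11001(✓)  11011(✓)  11100(✓)  11101(✓)  11110(✓)  11111(✓)
size-2^1 implicants → -0000(✓)  -0010(✓)  -0100(✓)  -0101(✓)  -1000(✓)  -1001(✓)  -1011(✓)  -1100(✓)  -1101(✓)  -1111(✓)  0-000(✓)  0-001(✓)  0-010(✓)  0-011(✓)  0-100(✓)  0-101(✓)  00-00(✓)  00-01(✓)  000-0(✓)  000-1(✓)  0000-(✓)  0001-(✓)  0010-(✓)  01-00(✓)  01-01(✓)  01-11(✓)  010-0(✓)  010-1(✓)  0100-(✓)  0101-(✓)  011-1(✓)  0110-(✓)  1-000(✓)  1-100(✓)  1-101(✓)  10-00(✓)  100-0(✓)  1010-(✓)  11-00(✓)  11-01(✓)  11-11(✓)  110-1(✓)  1100-(✓)  111-0(✓)  111-1(✓)  1110-(✓)  1111-(✓)
size-2^2 implicants → --000(✓)  --100(✓)  --101(✓)  -0-00(✓)  -00-0  -010-(✓)  -1-00(✓)  -1-01(✓)  -1-11(✓)  -10-1(✓)  -100-(✓)  -11-1(✓)  -110-(✓)  0--00(✓)  0--01(✓)  0-0-0(✓)  0-0-1(✓)  0-00-(✓)  0-01-(✓)  0-10-(✓)  00-0-(✓)  000--(✓)  01--1(✓)  01-0-(✓)  010--(✓)  1--00(✓)  1-10-(✓)  11--1(✓)  11-0-(✓)  111--
size-2^3 implicants → ---00  --10-  -1--1  -1-0-  0--0-  0-0--
Unchecked terms (primes): ---00, --10-, -00-0, -1--1, -1-0-, 0--0-, 0-0--, 111--
Minterm coverage:
  m0 ⊆ ---00,-00-0,0--0-,0-0--
  m1 ⊆ 0--0-,0-0--
  m2 ⊆ -00-0,0-0--
  m3 ⊆ 0-0-- [E]
  m4 ⊆ ---00,--10-,0--0-
  m5 ⊆ --10-,0--0-
  m8 ⊆ ---00,-1-0-,0--0-,0-0--
  m9 ⊆ -1--1,-1-0-,0--0-,0-0--
  m10 ⊆ 0-0-- [E]
  m11 ⊆ -1--1,0-0--
  m13 ⊆ --10-,-1--1,-1-0-,0--0-
  m15 ⊆ -1--1 [E]
  m16 ⊆ ---00,-00-0
  m18 ⊆ -00-0 [E]
  m20 ⊆ ---00,--10-
  m21 ⊆ --10- [E]
  m24 ⊆ ---00,-1-0-
  m25 ⊆ -1--1,-1-0-
  m27 ⊆ -1--1 [E]
  m28 ⊆ ---00,--10-,-1-0-,111--
  m30 ⊆ 111-- [E]
E = {--10-, -00-0, -1--1, 0-0--, 111--}
Petrick residual → ---00
Cover = d'e' + cd' + b'c'e' + be + a'c' + abc  |cover|=6

6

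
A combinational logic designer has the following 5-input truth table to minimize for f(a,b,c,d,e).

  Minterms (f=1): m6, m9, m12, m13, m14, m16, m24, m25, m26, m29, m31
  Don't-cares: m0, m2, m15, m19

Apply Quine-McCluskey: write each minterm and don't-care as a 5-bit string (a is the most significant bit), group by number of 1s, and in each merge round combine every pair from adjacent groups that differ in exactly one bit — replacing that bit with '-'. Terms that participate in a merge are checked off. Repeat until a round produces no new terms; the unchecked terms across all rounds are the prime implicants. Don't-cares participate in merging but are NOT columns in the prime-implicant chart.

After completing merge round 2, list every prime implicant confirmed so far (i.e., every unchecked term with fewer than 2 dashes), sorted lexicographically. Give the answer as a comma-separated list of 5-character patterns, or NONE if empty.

-0000, 0-110, 00-10, 000-0, 1-000, 10011, 110-0, 1100-

size-2^0 implicants → 00000(✓)  00010(✓)  00110(✓)  01001(✓)  01100(✓)  01101(✓)  01110(✓)  01111(✓)  10000(✓)  10011  11000(✓)  11001(✓)  11010(✓)  11101(✓)  11111(✓)
size-2^1 implicants → -0000  -1001(✓)  -1101(✓)  -1111(✓)  0-110  00-10  000-0  01-01(✓)  011-0(✓)  011-1(✓)  0110-(✓)  0111-(✓)  1-000  11-01(✓)  110-0  1100-  111-1(✓)
size-2^2 implicants → -1-01  -11-1  011--
Unchecked terms (primes): -0000, -1-01, -11-1, 0-110, 00-10, 000-0, 011--, 1-000, 10011, 110-0, 1100-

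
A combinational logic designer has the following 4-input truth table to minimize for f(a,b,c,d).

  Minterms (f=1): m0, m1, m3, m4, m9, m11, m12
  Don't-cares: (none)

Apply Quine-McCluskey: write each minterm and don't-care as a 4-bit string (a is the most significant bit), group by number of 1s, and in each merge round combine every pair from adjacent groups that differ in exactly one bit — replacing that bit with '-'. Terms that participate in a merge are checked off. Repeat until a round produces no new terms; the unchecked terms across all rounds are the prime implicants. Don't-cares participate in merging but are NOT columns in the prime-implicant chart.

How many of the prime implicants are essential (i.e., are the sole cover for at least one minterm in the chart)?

2

Round 0: 0000✓ 0001✓ 0011✓ 0100✓ 1001✓ 1011✓ 1100✓
Round 1: -001✓ -011✓ -100 0-00 00-1✓ 000- 10-1✓
Round 2: -0-1
PIs = {-0-1, -100, 0-00, 000-}
Coverage chart:
  m0: 0-00,000-
  m1: -0-1,000-
  m3: -0-1 ←essential
  m4: -100,0-00
  m9: -0-1 ←essential
  m11: -0-1 ←essential
  m12: -100 ←essential
Essential: -0-1, -100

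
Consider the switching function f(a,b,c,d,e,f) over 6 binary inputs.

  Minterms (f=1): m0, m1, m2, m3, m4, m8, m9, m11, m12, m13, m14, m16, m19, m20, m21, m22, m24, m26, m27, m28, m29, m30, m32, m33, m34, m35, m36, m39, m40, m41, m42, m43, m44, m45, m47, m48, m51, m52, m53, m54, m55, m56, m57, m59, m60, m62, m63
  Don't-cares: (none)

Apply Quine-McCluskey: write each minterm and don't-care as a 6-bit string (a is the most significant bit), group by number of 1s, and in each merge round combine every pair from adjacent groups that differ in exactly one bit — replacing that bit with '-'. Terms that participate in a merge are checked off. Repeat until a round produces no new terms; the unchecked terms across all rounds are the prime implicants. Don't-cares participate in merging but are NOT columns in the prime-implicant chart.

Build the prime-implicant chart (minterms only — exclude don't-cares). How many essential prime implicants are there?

7

Round 0: 000000✓ 000001✓ 000010✓ 000011✓ 000100✓ 001000✓ 001001✓ 001011✓ 001100✓ 001101✓ 001110✓ 010000✓ 010011✓ 010100✓ 010101✓ 010110✓ 011000✓ 011010✓ 011011✓ 011100✓ 011101✓ 011110✓ 100000✓ 100001✓ 100010✓ 100011✓ 100100✓ 100111✓ 101000✓ 101001✓ 101010✓ 101011✓ 101100✓ 101101✓ 101111✓ 110000✓ 110011✓ 110100✓ 110101✓ 110110✓ 110111✓ 111000✓ 111001✓ 111011✓ 111100✓ 111110✓ 111111✓
Round 1: -00000✓ -00001✓ -00010✓ -00011✓ -00100✓ -01000✓ -01001✓ -01011✓ -01100✓ -01101✓ -10000✓ -10011✓ -10100✓ -10101✓ -10110✓ -11000✓ -11011✓ -11100✓ -11110✓ 0-0000✓ 0-0011✓ 0-0100✓ 0-1000✓ 0-1011✓ 0-1100✓ 0-1101✓ 0-1110✓ 00-000✓ 00-001✓ 00-011✓ 00-100✓ 000-00✓ 0000-0✓ 0000-1✓ 00000-✓ 00001-✓ 001-00✓ 001-01✓ 0010-1✓ 00100-✓ 0011-0✓ 00110-✓ 01-000✓ 01-011✓ 01-100✓ 01-101✓ 01-110✓ 010-00✓ 0101-0✓ 01010-✓ 011-00✓ 011-10✓ 0110-0✓ 01101- 0111-0✓ 01110-✓ 1-0000✓ 1-0011✓ 1-0100✓ 1-0111✓ 1-1000✓ 1-1001✓ 1-1011✓ 1-1100✓ 1-1111✓ 10-000✓ 10-001✓ 10-010✓ 10-011✓ 10-100✓ 10-111✓ 100-00✓ 100-11✓ 1000-0✓ 1000-1✓ 10000-✓ 10001-✓ 101-00✓ 101-01✓ 101-11✓ 1010-0✓ 1010-1✓ 10100-✓ 10101-✓ 1011-1✓ 10110-✓ 11-000✓ 11-011✓ 11-100✓ 11-110✓ 11-111✓ 110-00✓ 110-11✓ 1101-0✓ 1101-1✓ 11010-✓ 11011-✓ 111-00✓ 111-11✓ 1110-1✓ 11100-✓ 1111-0✓ 11111-✓
Round 2: --0000✓ --0011✓ --0100✓ --1000✓ --1011✓ --1100✓ -0-000✓ -0-001✓ -0-011✓ -0-100✓ -00-00✓ -000-0✓ -000-1✓ -0000-✓ -0001-✓ -01-00✓ -01-01✓ -010-1✓ -0100-✓ -0110-✓ -1-000✓ -1-011✓ -1-100✓ -1-110✓ -10-00✓ -101-0✓ -1010- -11-00✓ -111-0✓ 0--000✓ 0--011✓ 0--100✓ 0-0-00✓ 0-1-00✓ 0-11-0 0-110- 00--00✓ 00-0-1✓ 00-00-✓ 0000--✓ 001-0-✓ 01--00✓ 01-1-0✓ 01-10- 011--0 1--000✓ 1--011✓ 1--100✓ 1--111✓ 1-0-00✓ 1-0-11✓ 1-1-00✓ 1-1-11✓ 1-10-1 1-100- 10--00✓ 10--11✓ 10-0-0✓ 10-0-1✓ 10-00-✓ 10-01-✓ 1000--✓ 101--1 101-0-✓ 1010--✓ 11--00✓ 11--11✓ 11-1-0✓ 11-11- 1101--
Round 3: ---000✓ ---011 ---100✓ --0-00✓ --1-00✓ -0--00✓ -0-0-1 -0-00- -000-- -01-0- -1--00✓ -1-1-0 0---00✓ 1---00✓ 1---11 10-0--
Round 4: ----00
PIs = {----00, ---011, -0-0-1, -0-00-, -000--, -01-0-, -1-1-0, -1010-, 0-11-0, 0-110-, 01-10-, 011--0, 01101-, 1---11, 1-10-1, 1-100-, 10-0--, 101--1, 11-11-, 1101--}
Coverage chart:
  m0: ----00,-0-00-,-000--
  m1: -0-0-1,-0-00-,-000--
  m2: -000-- ←essential
  m3: ---011,-0-0-1,-000--
  m4: ----00 ←essential
  m8: ----00,-0-00-,-01-0-
  m9: -0-0-1,-0-00-,-01-0-
  m11: ---011,-0-0-1
  m12: ----00,-01-0-,0-11-0,0-110-
  m13: -01-0-,0-110-
  m14: 0-11-0 ←essential
  m16: ----00 ←essential
  m19: ---011 ←essential
  m20: ----00,-1-1-0,-1010-,01-10-
  m21: -1010-,01-10-
  m22: -1-1-0 ←essential
  m24: ----00,011--0
  m26: 011--0,01101-
  m27: ---011,01101-
  m28: ----00,-1-1-0,0-11-0,0-110-,01-10-,011--0
  m29: 0-110-,01-10-
  m30: -1-1-0,0-11-0,011--0
  m32: ----00,-0-00-,-000--,10-0--
  m33: -0-0-1,-0-00-,-000--,10-0--
  m34: -000--,10-0--
  m35: ---011,-0-0-1,-000--,1---11,10-0--
  m36: ----00 ←essential
  m39: 1---11 ←essential
  m40: ----00,-0-00-,-01-0-,1-100-,10-0--
  m41: -0-0-1,-0-00-,-01-0-,1-10-1,1-100-,10-0--,101--1
  m42: 10-0-- ←essential
  m43: ---011,-0-0-1,1---11,1-10-1,10-0--,101--1
  m44: ----00,-01-0-
  m45: -01-0-,101--1
  m47: 1---11,101--1
  m48: ----00 ←essential
  m51: ---011,1---11
  m52: ----00,-1-1-0,-1010-,1101--
  m53: -1010-,1101--
  m54: -1-1-0,11-11-,1101--
  m55: 1---11,11-11-,1101--
  m56: ----00,1-100-
  m57: 1-10-1,1-100-
  m59: ---011,1---11,1-10-1
  m60: ----00,-1-1-0
  m62: -1-1-0,11-11-
  m63: 1---11,11-11-
Essential: ----00, ---011, -000--, -1-1-0, 0-11-0, 1---11, 10-0--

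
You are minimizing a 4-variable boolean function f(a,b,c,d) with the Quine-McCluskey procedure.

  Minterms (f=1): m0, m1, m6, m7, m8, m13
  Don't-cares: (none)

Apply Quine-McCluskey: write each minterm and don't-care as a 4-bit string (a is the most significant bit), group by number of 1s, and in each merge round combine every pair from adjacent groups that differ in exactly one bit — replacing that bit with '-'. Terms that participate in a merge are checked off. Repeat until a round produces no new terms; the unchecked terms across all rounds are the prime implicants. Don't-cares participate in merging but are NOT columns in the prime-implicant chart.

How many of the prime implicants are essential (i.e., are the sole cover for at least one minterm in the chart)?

4

[col 0] 0000*, 0001*, 0110*, 0111*, 1000*, 1101
[col 1] -000, 000-, 011-
Prime implicants: -000, 000-, 011-, 1101
PI chart (minterm → PIs covering it):
  0 | -000,000-
  1 | 000-  (sole → essential)
  6 | 011-  (sole → essential)
  7 | 011-  (sole → essential)
  8 | -000  (sole → essential)
  13 | 1101  (sole → essential)
Essential prime implicants: -000, 000-, 011-, 1101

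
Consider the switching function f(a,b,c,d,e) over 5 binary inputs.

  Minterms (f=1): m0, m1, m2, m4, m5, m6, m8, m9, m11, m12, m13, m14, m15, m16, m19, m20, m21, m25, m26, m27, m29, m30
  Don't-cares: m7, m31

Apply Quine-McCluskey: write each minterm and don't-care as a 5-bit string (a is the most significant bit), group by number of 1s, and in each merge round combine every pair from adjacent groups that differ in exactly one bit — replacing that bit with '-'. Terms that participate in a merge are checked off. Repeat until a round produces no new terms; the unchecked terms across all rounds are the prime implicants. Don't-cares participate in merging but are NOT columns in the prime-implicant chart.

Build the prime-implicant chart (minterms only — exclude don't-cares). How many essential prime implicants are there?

6

[col 0] 00000*, 00001*, 00010*, 00100*, 00101*, 00110*, 00111*, 01000*, 01001*, 01011*, 01100*, 01101*, 01110*, 01111*, 10000*, 10011*, 10100*, 10101*, 11001*, 11010*, 11011*, 11101*, 11110*, 11111*
[col 1] -0000*, -0100*, -0101*, -1001*, -1011*, -1101*, -1110*, -1111*, 0-000*, 0-001*, 0-100*, 0-101*, 0-110*, 0-111*, 00-00*, 00-01*, 00-10*, 000-0*, 0000-*, 001-0*, 001-1*, 0010-*, 0011-*, 01-00*, 01-01*, 01-11*, 010-1*, 0100-*, 011-0*, 011-1*, 0110-*, 0111-*, 1-011, 1-101*, 10-00*, 1010-*, 11-01*, 11-10*, 11-11*, 110-1*, 1101-*, 111-1*, 1111-*
[col 2] --101, -0-00, -010-, -1-01*, -1-11*, -10-1*, -11-1*, -111-, 0--00*, 0--01*, 0-00-*, 0-1-0*, 0-1-1*, 0-10-*, 0-11-*, 00--0, 00-0-*, 001--*, 01--1*, 01-0-*, 011--*, 11--1*, 11-1-
[col 3] -1--1, 0--0-, 0-1--
Prime implicants: --101, -0-00, -010-, -1--1, -111-, 0--0-, 0-1--, 00--0, 1-011, 11-1-
PI chart (minterm → PIs covering it):
  0 | -0-00,0--0-,00--0
  1 | 0--0-  (sole → essential)
  2 | 00--0  (sole → essential)
  4 | -0-00,-010-,0--0-,0-1--,00--0
  5 | --101,-010-,0--0-,0-1--
  6 | 0-1--,00--0
  8 | 0--0-  (sole → essential)
  9 | -1--1,0--0-
  11 | -1--1  (sole → essential)
  12 | 0--0-,0-1--
  13 | --101,-1--1,0--0-,0-1--
  14 | -111-,0-1--
  15 | -1--1,-111-,0-1--
  16 | -0-00  (sole → essential)
  19 | 1-011  (sole → essential)
  20 | -0-00,-010-
  21 | --101,-010-
  25 | -1--1  (sole → essential)
  26 | 11-1-  (sole → essential)
  27 | -1--1,1-011,11-1-
  29 | --101,-1--1
  30 | -111-,11-1-
Essential prime implicants: -0-00, -1--1, 0--0-, 00--0, 1-011, 11-1-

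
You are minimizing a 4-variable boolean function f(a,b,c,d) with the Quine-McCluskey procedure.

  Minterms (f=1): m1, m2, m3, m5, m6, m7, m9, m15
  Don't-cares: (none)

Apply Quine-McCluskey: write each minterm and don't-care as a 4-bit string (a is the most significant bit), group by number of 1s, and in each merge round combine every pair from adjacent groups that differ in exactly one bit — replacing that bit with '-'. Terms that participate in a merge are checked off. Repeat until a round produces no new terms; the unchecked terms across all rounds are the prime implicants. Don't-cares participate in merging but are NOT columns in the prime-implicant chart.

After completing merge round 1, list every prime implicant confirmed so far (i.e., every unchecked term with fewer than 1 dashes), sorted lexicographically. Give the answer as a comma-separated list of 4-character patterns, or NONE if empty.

Round 0: 0001✓ 0010✓ 0011✓ 0101✓ 0110✓ 0111✓ 1001✓ 1111✓
Round 1: -001 -111 0-01✓ 0-10✓ 0-11✓ 00-1✓ 001-✓ 01-1✓ 011-✓
Round 2: 0--1 0-1-
PIs = {-001, -111, 0--1, 0-1-}

NONE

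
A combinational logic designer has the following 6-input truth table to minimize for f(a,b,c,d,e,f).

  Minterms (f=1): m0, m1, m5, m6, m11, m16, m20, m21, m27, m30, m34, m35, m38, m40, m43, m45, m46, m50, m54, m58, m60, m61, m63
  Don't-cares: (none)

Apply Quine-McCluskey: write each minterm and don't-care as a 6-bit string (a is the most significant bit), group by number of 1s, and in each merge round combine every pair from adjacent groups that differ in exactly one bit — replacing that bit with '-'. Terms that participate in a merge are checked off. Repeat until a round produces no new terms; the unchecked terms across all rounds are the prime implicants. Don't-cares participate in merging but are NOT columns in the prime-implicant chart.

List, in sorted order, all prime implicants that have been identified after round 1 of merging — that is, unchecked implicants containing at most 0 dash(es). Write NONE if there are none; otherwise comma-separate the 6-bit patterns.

011110, 101000

size-2^0 implicants → 000000(✓)  000001(✓)  000101(✓)  000110(✓)  001011(✓)  010000(✓)  010100(✓)  010101(✓)  011011(✓)  011110  100010(✓)  100011(✓)  100110(✓)  101000  101011(✓)  101101(✓)  101110(✓)  110010(✓)  110110(✓)  111010(✓)  111100(✓)  111101(✓)  111111(✓)
size-2^1 implicants → -00110  -01011  0-0000  0-0101  0-1011  000-01  00000-  010-00  01010-  1-0010(✓)  1-0110(✓)  1-1101  10-011  10-110  100-10(✓)  10001-  11-010  110-10(✓)  1111-1  11110-
size-2^2 implicants → 1-0-10
Unchecked terms (primes): -00110, -01011, 0-0000, 0-0101, 0-1011, 000-01, 00000-, 010-00, 01010-, 011110, 1-0-10, 1-1101, 10-011, 10-110, 10001-, 101000, 11-010, 1111-1, 11110-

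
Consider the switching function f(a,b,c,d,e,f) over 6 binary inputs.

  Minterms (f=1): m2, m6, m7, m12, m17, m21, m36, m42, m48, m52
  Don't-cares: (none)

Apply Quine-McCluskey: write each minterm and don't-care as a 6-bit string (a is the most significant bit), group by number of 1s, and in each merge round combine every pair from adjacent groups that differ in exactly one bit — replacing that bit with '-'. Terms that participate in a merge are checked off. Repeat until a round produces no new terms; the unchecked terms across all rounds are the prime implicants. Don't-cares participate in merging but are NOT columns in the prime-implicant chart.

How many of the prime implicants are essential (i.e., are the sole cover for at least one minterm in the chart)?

[col 0] 000010*, 000110*, 000111*, 001100, 010001*, 010101*, 100100*, 101010, 110000*, 110100*
[col 1] 000-10, 00011-, 010-01, 1-0100, 110-00
Prime implicants: 000-10, 00011-, 001100, 010-01, 1-0100, 101010, 110-00
PI chart (minterm → PIs covering it):
  2 | 000-10  (sole → essential)
  6 | 000-10,00011-
  7 | 00011-  (sole → essential)
  12 | 001100  (sole → essential)
  17 | 010-01  (sole → essential)
  21 | 010-01  (sole → essential)
  36 | 1-0100  (sole → essential)
  42 | 101010  (sole → essential)
  48 | 110-00  (sole → essential)
  52 | 1-0100,110-00
Essential prime implicants: 000-10, 00011-, 001100, 010-01, 1-0100, 101010, 110-00

7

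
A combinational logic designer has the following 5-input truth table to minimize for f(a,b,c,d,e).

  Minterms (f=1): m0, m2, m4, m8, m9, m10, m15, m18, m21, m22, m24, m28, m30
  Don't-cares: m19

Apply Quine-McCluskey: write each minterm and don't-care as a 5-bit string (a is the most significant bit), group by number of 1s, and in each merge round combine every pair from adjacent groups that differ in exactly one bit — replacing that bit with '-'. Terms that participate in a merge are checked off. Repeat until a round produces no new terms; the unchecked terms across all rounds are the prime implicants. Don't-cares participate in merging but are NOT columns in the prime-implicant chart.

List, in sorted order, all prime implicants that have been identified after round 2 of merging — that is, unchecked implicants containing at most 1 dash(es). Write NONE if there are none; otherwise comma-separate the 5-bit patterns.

[col 0] 00000*, 00010*, 00100*, 01000*, 01001*, 01010*, 01111, 10010*, 10011*, 10101, 10110*, 11000*, 11100*, 11110*
[col 1] -0010, -1000, 0-000*, 0-010*, 00-00, 000-0*, 010-0*, 0100-, 1-110, 10-10, 1001-, 11-00, 111-0
[col 2] 0-0-0
Prime implicants: -0010, -1000, 0-0-0, 00-00, 0100-, 01111, 1-110, 10-10, 1001-, 10101, 11-00, 111-0

-0010, -1000, 00-00, 0100-, 01111, 1-110, 10-10, 1001-, 10101, 11-00, 111-0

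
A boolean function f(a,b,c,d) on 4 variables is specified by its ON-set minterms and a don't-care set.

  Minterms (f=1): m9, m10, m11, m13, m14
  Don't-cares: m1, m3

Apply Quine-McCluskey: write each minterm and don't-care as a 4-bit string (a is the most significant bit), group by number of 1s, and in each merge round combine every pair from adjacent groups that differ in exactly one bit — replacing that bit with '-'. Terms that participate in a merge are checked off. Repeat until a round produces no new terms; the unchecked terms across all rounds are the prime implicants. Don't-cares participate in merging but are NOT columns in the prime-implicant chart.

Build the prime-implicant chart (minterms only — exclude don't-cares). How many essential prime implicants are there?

Round 0: 0001✓ 0011✓ 1001✓ 1010✓ 1011✓ 1101✓ 1110✓
Round 1: -001✓ -011✓ 00-1✓ 1-01 1-10 10-1✓ 101-
Round 2: -0-1
PIs = {-0-1, 1-01, 1-10, 101-}
Coverage chart:
  m9: -0-1,1-01
  m10: 1-10,101-
  m11: -0-1,101-
  m13: 1-01 ←essential
  m14: 1-10 ←essential
Essential: 1-01, 1-10

2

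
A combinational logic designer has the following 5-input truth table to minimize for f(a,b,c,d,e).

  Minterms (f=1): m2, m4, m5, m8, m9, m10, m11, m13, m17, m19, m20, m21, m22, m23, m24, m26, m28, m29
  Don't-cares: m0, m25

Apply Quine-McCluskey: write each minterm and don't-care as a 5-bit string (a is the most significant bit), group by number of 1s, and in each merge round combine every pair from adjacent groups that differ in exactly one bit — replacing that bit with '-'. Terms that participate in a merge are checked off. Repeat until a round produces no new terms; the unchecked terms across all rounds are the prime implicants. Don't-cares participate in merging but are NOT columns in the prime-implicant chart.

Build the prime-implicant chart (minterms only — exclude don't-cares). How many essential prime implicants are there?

size-2^0 implicants → 00000(✓)  00010(✓)  00100(✓)  00101(✓)  01000(✓)  01001(✓)  01010(✓)  01011(✓)  01101(✓)  10001(✓)  10011(✓)  10100(✓)  10101(✓)  10110(✓)  10111(✓)  11000(✓)  11001(✓)  11010(✓)  11100(✓)  11101(✓)
size-2^1 implicants → -0100(✓)  -0101(✓)  -1000(✓)  -1001(✓)  -1010(✓)  -1101(✓)  0-000(✓)  0-010(✓)  0-101(✓)  00-00  000-0(✓)  0010-(✓)  01-01(✓)  010-0(✓)  010-1(✓)  0100-(✓)  0101-(✓)  1-001(✓)  1-100(✓)  1-101(✓)  10-01(✓)  10-11(✓)  100-1(✓)  101-0(✓)  101-1(✓)  1010-(✓)  1011-(✓)  11-00(✓)  11-01(✓)  110-0(✓)  1100-(✓)  1110-(✓)
size-2^2 implicants → --101  -010-  -1-01  -10-0  -100-  0-0-0  010--  1--01  1-10-  10--1  101--  11-0-
Unchecked terms (primes): --101, -010-, -1-01, -10-0, -100-, 0-0-0, 00-00, 010--, 1--01, 1-10-, 10--1, 101--, 11-0-
Minterm coverage:
  m2 ⊆ 0-0-0 [E]
  m4 ⊆ -010-,00-00
  m5 ⊆ --101,-010-
  m8 ⊆ -10-0,-100-,0-0-0,010--
  m9 ⊆ -1-01,-100-,010--
  m10 ⊆ -10-0,0-0-0,010--
  m11 ⊆ 010-- [E]
  m13 ⊆ --101,-1-01
  m17 ⊆ 1--01,10--1
  m19 ⊆ 10--1 [E]
  m20 ⊆ -010-,1-10-,101--
  m21 ⊆ --101,-010-,1--01,1-10-,10--1,101--
  m22 ⊆ 101-- [E]
  m23 ⊆ 10--1,101--
  m24 ⊆ -10-0,-100-,11-0-
  m26 ⊆ -10-0 [E]
  m28 ⊆ 1-10-,11-0-
  m29 ⊆ --101,-1-01,1--01,1-10-,11-0-
E = {-10-0, 0-0-0, 010--, 10--1, 101--}

5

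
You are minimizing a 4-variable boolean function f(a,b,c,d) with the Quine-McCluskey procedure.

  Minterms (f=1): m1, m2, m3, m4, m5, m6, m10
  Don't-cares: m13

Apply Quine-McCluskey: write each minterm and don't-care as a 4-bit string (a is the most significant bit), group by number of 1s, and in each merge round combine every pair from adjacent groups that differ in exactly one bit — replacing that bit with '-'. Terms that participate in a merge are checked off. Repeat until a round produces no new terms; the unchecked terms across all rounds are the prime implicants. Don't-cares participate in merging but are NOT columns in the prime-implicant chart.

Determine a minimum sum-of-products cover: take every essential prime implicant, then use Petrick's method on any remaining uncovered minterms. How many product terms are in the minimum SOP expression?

4

size-2^0 implicants → 0001(✓)  0010(✓)  0011(✓)  0100(✓)  0101(✓)  0110(✓)  1010(✓)  1101(✓)
size-2^1 implicants → -010  -101  0-01  0-10  00-1  001-  01-0  010-
Unchecked terms (primes): -010, -101, 0-01, 0-10, 00-1, 001-, 01-0, 010-
Minterm coverage:
  m1 ⊆ 0-01,00-1
  m2 ⊆ -010,0-10,001-
  m3 ⊆ 00-1,001-
  m4 ⊆ 01-0,010-
  m5 ⊆ -101,0-01,010-
  m6 ⊆ 0-10,01-0
  m10 ⊆ -010 [E]
E = {-010}
Petrick residual → -101, 00-1, 01-0
Cover = b'cd' + bc'd + a'b'd + a'bd'  |cover|=4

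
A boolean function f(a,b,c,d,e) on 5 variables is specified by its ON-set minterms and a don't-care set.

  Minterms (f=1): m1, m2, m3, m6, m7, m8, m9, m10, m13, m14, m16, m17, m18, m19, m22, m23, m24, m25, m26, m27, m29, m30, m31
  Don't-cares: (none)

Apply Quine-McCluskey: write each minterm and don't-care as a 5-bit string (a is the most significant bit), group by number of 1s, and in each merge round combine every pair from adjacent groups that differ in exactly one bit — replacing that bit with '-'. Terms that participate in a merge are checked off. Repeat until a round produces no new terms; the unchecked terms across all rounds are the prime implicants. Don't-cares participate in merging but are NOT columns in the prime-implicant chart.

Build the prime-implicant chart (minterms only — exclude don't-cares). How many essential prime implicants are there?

Round 0: 00001✓ 00010✓ 00011✓ 00110✓ 00111✓ 01000✓ 01001✓ 01010✓ 01101✓ 01110✓ 10000✓ 10001✓ 10010✓ 10011✓ 10110✓ 10111✓ 11000✓ 11001✓ 11010✓ 11011✓ 11101✓ 11110✓ 11111✓
Round 1: -0001✓ -0010✓ -0011✓ -0110✓ -0111✓ -1000✓ -1001✓ -1010✓ -1101✓ -1110✓ 0-001✓ 0-010✓ 0-110✓ 00-10✓ 00-11✓ 000-1✓ 0001-✓ 0011-✓ 01-01✓ 01-10✓ 010-0✓ 0100-✓ 1-000✓ 1-001✓ 1-010✓ 1-011✓ 1-110✓ 1-111✓ 10-10✓ 10-11✓ 100-0✓ 100-1✓ 1000-✓ 1001-✓ 1011-✓ 11-01✓ 11-10✓ 11-11✓ 110-0✓ 110-1✓ 1100-✓ 1101-✓ 111-1✓ 1111-✓
Round 2: --001 --010✓ --110✓ -0-10✓ -0-11✓ -00-1 -001-✓ -011-✓ -1-01 -1-10✓ -10-0 -100- 0--10✓ 00-1-✓ 1--10✓ 1--11✓ 1-0-0✓ 1-0-1✓ 1-00-✓ 1-01-✓ 1-11-✓ 10-1-✓ 100--✓ 11--1 11-1-✓ 110--✓
Round 3: ---10 -0-1- 1--1- 1-0--
PIs = {---10, --001, -0-1-, -00-1, -1-01, -10-0, -100-, 1--1-, 1-0--, 11--1}
Coverage chart:
  m1: --001,-00-1
  m2: ---10,-0-1-
  m3: -0-1-,-00-1
  m6: ---10,-0-1-
  m7: -0-1- ←essential
  m8: -10-0,-100-
  m9: --001,-1-01,-100-
  m10: ---10,-10-0
  m13: -1-01 ←essential
  m14: ---10 ←essential
  m16: 1-0-- ←essential
  m17: --001,-00-1,1-0--
  m18: ---10,-0-1-,1--1-,1-0--
  m19: -0-1-,-00-1,1--1-,1-0--
  m22: ---10,-0-1-,1--1-
  m23: -0-1-,1--1-
  m24: -10-0,-100-,1-0--
  m25: --001,-1-01,-100-,1-0--,11--1
  m26: ---10,-10-0,1--1-,1-0--
  m27: 1--1-,1-0--,11--1
  m29: -1-01,11--1
  m30: ---10,1--1-
  m31: 1--1-,11--1
Essential: ---10, -0-1-, -1-01, 1-0--

4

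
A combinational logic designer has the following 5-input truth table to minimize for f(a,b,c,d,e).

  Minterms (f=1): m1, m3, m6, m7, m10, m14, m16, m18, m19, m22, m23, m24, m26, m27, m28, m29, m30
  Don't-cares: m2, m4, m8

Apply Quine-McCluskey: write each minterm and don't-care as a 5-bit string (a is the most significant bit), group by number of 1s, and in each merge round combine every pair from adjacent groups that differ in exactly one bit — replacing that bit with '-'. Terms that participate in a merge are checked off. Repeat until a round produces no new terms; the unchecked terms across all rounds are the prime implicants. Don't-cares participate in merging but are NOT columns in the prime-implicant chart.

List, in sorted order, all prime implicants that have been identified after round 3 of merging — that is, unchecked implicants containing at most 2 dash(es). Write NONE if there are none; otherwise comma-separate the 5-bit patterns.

[col 0] 00001*, 00010*, 00011*, 00100*, 00110*, 00111*, 01000*, 01010*, 01110*, 10000*, 10010*, 10011*, 10110*, 10111*, 11000*, 11010*, 11011*, 11100*, 11101*, 11110*
[col 1] -0010*, -0011*, -0110*, -0111*, -1000*, -1010*, -1110*, 0-010*, 0-110*, 00-10*, 00-11*, 000-1, 0001-*, 001-0, 0011-*, 01-10*, 010-0*, 1-000*, 1-010*, 1-011*, 1-110*, 10-10*, 10-11*, 100-0*, 1001-*, 1011-*, 11-00*, 11-10*, 110-0*, 1101-*, 111-0*, 1110-
[col 2] --010*, --110*, -0-10*, -0-11*, -001-*, -011-*, -1-10*, -10-0, 0--10*, 00-1-*, 1--10*, 1-0-0, 1-01-, 10-1-*, 11--0
[col 3] ---10, -0-1-
Prime implicants: ---10, -0-1-, -10-0, 000-1, 001-0, 1-0-0, 1-01-, 11--0, 1110-

-10-0, 000-1, 001-0, 1-0-0, 1-01-, 11--0, 1110-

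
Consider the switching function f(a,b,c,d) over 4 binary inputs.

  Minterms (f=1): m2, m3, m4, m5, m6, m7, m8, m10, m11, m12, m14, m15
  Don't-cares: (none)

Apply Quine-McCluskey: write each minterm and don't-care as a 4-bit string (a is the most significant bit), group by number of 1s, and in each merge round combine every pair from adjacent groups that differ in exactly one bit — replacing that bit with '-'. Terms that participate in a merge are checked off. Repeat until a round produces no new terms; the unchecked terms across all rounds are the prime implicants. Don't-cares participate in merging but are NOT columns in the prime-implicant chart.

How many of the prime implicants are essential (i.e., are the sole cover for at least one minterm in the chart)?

[col 0] 0010*, 0011*, 0100*, 0101*, 0110*, 0111*, 1000*, 1010*, 1011*, 1100*, 1110*, 1111*
[col 1] -010*, -011*, -100*, -110*, -111*, 0-10*, 0-11*, 001-*, 01-0*, 01-1*, 010-*, 011-*, 1-00*, 1-10*, 1-11*, 10-0*, 101-*, 11-0*, 111-*
[col 2] --10*, --11*, -01-*, -1-0, -11-*, 0-1-*, 01--, 1--0, 1-1-*
[col 3] --1-
Prime implicants: --1-, -1-0, 01--, 1--0
PI chart (minterm → PIs covering it):
  2 | --1-  (sole → essential)
  3 | --1-  (sole → essential)
  4 | -1-0,01--
  5 | 01--  (sole → essential)
  6 | --1-,-1-0,01--
  7 | --1-,01--
  8 | 1--0  (sole → essential)
  10 | --1-,1--0
  11 | --1-  (sole → essential)
  12 | -1-0,1--0
  14 | --1-,-1-0,1--0
  15 | --1-  (sole → essential)
Essential prime implicants: --1-, 01--, 1--0

3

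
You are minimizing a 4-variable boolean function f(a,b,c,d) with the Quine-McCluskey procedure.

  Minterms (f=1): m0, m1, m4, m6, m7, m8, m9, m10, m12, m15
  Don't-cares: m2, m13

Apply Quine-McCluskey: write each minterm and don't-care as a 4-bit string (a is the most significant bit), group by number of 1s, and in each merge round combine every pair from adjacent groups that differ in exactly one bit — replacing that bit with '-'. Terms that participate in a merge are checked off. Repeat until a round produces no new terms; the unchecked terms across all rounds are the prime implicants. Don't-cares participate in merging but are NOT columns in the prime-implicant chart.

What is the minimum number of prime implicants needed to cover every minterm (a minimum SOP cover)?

5

size-2^0 implicants → 0000(✓)  0001(✓)  0010(✓)  0100(✓)  0110(✓)  0111(✓)  1000(✓)  1001(✓)  1010(✓)  1100(✓)  1101(✓)  1111(✓)
size-2^1 implicants → -000(✓)  -001(✓)  -010(✓)  -100(✓)  -111  0-00(✓)  0-10(✓)  00-0(✓)  000-(✓)  01-0(✓)  011-  1-00(✓)  1-01(✓)  10-0(✓)  100-(✓)  11-1  110-(✓)
size-2^2 implicants → --00  -0-0  -00-  0--0  1-0-
Unchecked terms (primes): --00, -0-0, -00-, -111, 0--0, 011-, 1-0-, 11-1
Minterm coverage:
  m0 ⊆ --00,-0-0,-00-,0--0
  m1 ⊆ -00- [E]
  m4 ⊆ --00,0--0
  m6 ⊆ 0--0,011-
  m7 ⊆ -111,011-
  m8 ⊆ --00,-0-0,-00-,1-0-
  m9 ⊆ -00-,1-0-
  m10 ⊆ -0-0 [E]
  m12 ⊆ --00,1-0-
  m15 ⊆ -111,11-1
E = {-0-0, -00-}
Petrick residual → --00, -111, 0--0
Cover = c'd' + b'd' + b'c' + bcd + a'd'  |cover|=5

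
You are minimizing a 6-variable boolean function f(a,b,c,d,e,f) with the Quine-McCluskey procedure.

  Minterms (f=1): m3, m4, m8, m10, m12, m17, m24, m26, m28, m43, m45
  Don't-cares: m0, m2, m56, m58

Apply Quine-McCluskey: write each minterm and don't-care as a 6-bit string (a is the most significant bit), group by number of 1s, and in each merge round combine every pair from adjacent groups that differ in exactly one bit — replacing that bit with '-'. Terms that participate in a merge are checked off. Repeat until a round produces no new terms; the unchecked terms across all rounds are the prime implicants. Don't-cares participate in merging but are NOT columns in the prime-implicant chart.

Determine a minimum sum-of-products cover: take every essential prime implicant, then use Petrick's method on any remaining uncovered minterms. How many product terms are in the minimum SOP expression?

[col 0] 000000*, 000010*, 000011*, 000100*, 001000*, 001010*, 001100*, 010001, 011000*, 011010*, 011100*, 101011, 101101, 111000*, 111010*
[col 1] -11000*, -11010*, 0-1000*, 0-1010*, 0-1100*, 00-000*, 00-010*, 00-100*, 000-00*, 0000-0*, 00001-, 001-00*, 0010-0*, 011-00*, 0110-0*, 1110-0*
[col 2] -110-0, 0-1-00, 0-10-0, 00--00, 00-0-0
Prime implicants: -110-0, 0-1-00, 0-10-0, 00--00, 00-0-0, 00001-, 010001, 101011, 101101
PI chart (minterm → PIs covering it):
  3 | 00001-  (sole → essential)
  4 | 00--00  (sole → essential)
  8 | 0-1-00,0-10-0,00--00,00-0-0
  10 | 0-10-0,00-0-0
  12 | 0-1-00,00--00
  17 | 010001  (sole → essential)
  24 | -110-0,0-1-00,0-10-0
  26 | -110-0,0-10-0
  28 | 0-1-00  (sole → essential)
  43 | 101011  (sole → essential)
  45 | 101101  (sole → essential)
Essential prime implicants: 0-1-00, 00--00, 00001-, 010001, 101011, 101101
Petrick residual → 0-10-0
Minimum SOP uses 7 PIs: a'ce'f' + a'cd'f' + a'b'e'f' + a'b'c'd'e + a'bc'd'e'f + ab'cd'ef + ab'cde'f

7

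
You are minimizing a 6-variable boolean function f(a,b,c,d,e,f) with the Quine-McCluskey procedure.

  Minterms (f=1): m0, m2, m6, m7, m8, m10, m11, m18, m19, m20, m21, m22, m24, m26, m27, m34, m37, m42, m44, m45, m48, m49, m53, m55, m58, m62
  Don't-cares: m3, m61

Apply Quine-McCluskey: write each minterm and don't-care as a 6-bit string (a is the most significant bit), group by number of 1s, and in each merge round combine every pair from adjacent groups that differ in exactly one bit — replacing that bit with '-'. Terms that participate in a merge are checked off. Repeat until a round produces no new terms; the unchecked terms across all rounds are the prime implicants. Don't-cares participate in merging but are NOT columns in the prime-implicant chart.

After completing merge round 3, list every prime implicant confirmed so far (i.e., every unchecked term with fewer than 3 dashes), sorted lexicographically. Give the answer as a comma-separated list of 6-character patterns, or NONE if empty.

[col 0] 000000*, 000010*, 000011*, 000110*, 000111*, 001000*, 001010*, 001011*, 010010*, 010011*, 010100*, 010101*, 010110*, 011000*, 011010*, 011011*, 100010*, 100101*, 101010*, 101100*, 101101*, 110000*, 110001*, 110101*, 110111*, 111010*, 111101*, 111110*
[col 1] -00010*, -01010*, -10101, -11010*, 0-0010*, 0-0011*, 0-0110*, 0-1000*, 0-1010*, 0-1011*, 00-000*, 00-010*, 00-011*, 000-10*, 000-11*, 0000-0*, 00001-*, 00011-*, 0010-0*, 00101-*, 01-010*, 01-011*, 010-10*, 01001-*, 0101-0, 01010-, 0110-0*, 01101-*, 1-0101*, 1-1010*, 1-1101*, 10-010*, 10-101*, 10110-, 11-101*, 110-01, 11000-, 1101-1, 111-10
[col 2] --1010, -0-010, 0--010*, 0--011*, 0-0-10, 0-001-*, 0-10-0, 0-101-*, 00-0-0, 00-01-*, 000-1-, 01-01-*, 1--101
[col 3] 0--01-
Prime implicants: --1010, -0-010, -10101, 0--01-, 0-0-10, 0-10-0, 00-0-0, 000-1-, 0101-0, 01010-, 1--101, 10110-, 110-01, 11000-, 1101-1, 111-10

--1010, -0-010, -10101, 0-0-10, 0-10-0, 00-0-0, 000-1-, 0101-0, 01010-, 1--101, 10110-, 110-01, 11000-, 1101-1, 111-10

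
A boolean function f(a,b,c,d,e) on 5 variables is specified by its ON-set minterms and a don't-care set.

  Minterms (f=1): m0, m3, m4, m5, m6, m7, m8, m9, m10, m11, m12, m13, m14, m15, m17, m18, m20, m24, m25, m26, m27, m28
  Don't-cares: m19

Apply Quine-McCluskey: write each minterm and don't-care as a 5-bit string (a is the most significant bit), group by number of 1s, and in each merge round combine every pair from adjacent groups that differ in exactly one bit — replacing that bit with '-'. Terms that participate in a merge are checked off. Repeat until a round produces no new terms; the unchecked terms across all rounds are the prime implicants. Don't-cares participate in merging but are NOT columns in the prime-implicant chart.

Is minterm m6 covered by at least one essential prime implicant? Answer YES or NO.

size-2^0 implicants → 00000(✓)  00011(✓)  00100(✓)  00101(✓)  00110(✓)  00111(✓)  01000(✓)  01001(✓)  01010(✓)  01011(✓)  01100(✓)  01101(✓)  01110(✓)  01111(✓)  10001(✓)  10010(✓)  10011(✓)  10100(✓)  11000(✓)  11001(✓)  11010(✓)  11011(✓)  11100(✓)
size-2^1 implicants → -0011(✓)  -0100(✓)  -1000(✓)  -1001(✓)  -1010(✓)  -1011(✓)  -1100(✓)  0-000(✓)  0-011(✓)  0-100(✓)  0-101(✓)  0-110(✓)  0-111(✓)  00-00(✓)  00-11(✓)  001-0(✓)  001-1(✓)  0010-(✓)  0011-(✓)  01-00(✓)  01-01(✓)  01-10(✓)  01-11(✓)  010-0(✓)  010-1(✓)  0100-(✓)  0101-(✓)  011-0(✓)  011-1(✓)  0110-(✓)  0111-(✓)  1-001(✓)  1-010(✓)  1-011(✓)  1-100(✓)  100-1(✓)  1001-(✓)  11-00(✓)  110-0(✓)  110-1(✓)  1100-(✓)  1101-(✓)
size-2^2 implicants → --011  --100  -1-00  -10-0(✓)  -10-1(✓)  -100-(✓)  -101-(✓)  0--00  0--11  0-1-0(✓)  0-1-1(✓)  0-10-(✓)  0-11-(✓)  001--(✓)  01--0(✓)  01--1(✓)  01-0-(✓)  01-1-(✓)  010--(✓)  011--(✓)  1-0-1  1-01-  110--(✓)
size-2^3 implicants → -10--  0-1--  01---
Unchecked terms (primes): --011, --100, -1-00, -10--, 0--00, 0--11, 0-1--, 01---, 1-0-1, 1-01-
Minterm coverage:
  m0 ⊆ 0--00 [E]
  m3 ⊆ --011,0--11
  m4 ⊆ --100,0--00,0-1--
  m5 ⊆ 0-1-- [E]
  m6 ⊆ 0-1-- [E]
  m7 ⊆ 0--11,0-1--
  m8 ⊆ -1-00,-10--,0--00,01---
  m9 ⊆ -10--,01---
  m10 ⊆ -10--,01---
  m11 ⊆ --011,-10--,0--11,01---
  m12 ⊆ --100,-1-00,0--00,0-1--,01---
  m13 ⊆ 0-1--,01---
  m14 ⊆ 0-1--,01---
  m15 ⊆ 0--11,0-1--,01---
  m17 ⊆ 1-0-1 [E]
  m18 ⊆ 1-01- [E]
  m20 ⊆ --100 [E]
  m24 ⊆ -1-00,-10--
  m25 ⊆ -10--,1-0-1
  m26 ⊆ -10--,1-01-
  m27 ⊆ --011,-10--,1-0-1,1-01-
  m28 ⊆ --100,-1-00
E = {--100, 0--00, 0-1--, 1-0-1, 1-01-}

YES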